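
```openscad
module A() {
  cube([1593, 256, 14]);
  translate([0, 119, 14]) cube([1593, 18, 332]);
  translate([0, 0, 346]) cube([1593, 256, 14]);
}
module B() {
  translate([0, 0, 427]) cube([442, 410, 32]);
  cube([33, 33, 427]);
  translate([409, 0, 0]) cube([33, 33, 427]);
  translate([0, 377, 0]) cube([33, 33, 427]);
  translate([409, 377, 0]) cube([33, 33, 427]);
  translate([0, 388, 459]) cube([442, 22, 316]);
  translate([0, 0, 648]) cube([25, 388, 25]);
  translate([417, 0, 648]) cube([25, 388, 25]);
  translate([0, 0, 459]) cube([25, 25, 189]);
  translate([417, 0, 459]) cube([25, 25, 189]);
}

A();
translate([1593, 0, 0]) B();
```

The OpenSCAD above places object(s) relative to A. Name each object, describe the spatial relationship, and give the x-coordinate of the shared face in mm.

A is an I-beam. B is a chair. The chair is against the I-beam's +x side, with their −y faces flush. The x-coordinate of the shared face is 1593 mm.

The I-beam's +x face and the chair's −x face are both at x = 1593 mm.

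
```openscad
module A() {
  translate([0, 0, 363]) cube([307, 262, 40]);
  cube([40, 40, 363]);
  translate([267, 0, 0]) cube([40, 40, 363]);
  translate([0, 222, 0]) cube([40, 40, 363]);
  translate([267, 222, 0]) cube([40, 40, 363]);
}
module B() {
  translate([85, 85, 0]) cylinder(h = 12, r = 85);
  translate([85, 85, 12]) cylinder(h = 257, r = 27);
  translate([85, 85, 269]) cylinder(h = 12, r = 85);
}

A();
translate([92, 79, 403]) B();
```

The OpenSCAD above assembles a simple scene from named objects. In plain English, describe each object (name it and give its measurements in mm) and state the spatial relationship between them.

A is a simple wooden stool: a rectangular seat 307 mm (x) by 262 mm (y), 40 mm thick, top face at z = 403 mm, on four square legs, each 40×40 mm in cross-section. The legs rest on z = 0, each flush with a corner of the seat.

B is a spool: two coaxial disc flanges of radius 85 mm and thickness 12 mm, joined by a core cylinder of radius 27 mm and height 257 mm. The lower flange rests on z = 0 and the three cylinders share a vertical axis.

The spool is on top of the stool.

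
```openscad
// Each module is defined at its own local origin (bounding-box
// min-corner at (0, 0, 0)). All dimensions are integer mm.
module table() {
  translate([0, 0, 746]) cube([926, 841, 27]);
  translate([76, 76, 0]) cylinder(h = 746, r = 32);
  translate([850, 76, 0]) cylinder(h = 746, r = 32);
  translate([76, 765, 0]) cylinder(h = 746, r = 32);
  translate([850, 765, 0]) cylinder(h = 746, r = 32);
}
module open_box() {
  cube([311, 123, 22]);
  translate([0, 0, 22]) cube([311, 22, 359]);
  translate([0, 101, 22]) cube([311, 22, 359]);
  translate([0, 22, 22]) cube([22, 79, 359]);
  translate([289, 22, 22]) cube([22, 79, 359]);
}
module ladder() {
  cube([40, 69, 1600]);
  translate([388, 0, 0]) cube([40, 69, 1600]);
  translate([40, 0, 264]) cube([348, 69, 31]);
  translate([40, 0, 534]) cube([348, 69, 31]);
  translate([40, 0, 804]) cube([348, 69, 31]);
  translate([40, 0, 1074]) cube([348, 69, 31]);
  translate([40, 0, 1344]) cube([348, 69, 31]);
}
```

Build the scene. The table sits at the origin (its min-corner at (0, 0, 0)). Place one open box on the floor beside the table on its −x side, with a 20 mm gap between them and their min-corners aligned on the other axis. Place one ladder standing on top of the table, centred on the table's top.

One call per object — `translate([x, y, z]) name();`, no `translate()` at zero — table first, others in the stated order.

table();
translate([-331, 0, 0]) open_box();
translate([249, 386, 773]) ladder();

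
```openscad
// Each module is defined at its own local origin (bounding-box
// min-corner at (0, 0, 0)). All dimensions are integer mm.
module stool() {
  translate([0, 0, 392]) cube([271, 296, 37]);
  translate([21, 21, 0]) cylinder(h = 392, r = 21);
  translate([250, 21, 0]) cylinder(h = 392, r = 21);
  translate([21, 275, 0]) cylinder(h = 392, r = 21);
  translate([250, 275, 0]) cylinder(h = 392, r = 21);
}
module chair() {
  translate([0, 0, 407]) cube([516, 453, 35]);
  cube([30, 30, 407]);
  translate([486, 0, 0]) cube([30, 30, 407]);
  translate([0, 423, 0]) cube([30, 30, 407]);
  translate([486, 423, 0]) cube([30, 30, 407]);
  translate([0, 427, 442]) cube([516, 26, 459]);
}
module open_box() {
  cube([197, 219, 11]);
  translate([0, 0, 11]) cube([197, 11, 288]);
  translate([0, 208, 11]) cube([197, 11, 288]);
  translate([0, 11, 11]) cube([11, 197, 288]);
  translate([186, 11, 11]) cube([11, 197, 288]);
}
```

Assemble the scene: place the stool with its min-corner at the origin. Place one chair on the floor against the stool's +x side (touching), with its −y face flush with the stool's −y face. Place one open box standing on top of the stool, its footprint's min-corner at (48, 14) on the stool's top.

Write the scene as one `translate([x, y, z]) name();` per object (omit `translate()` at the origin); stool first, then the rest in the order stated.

stool();
translate([271, 0, 0]) chair();
translate([48, 14, 429]) open_box();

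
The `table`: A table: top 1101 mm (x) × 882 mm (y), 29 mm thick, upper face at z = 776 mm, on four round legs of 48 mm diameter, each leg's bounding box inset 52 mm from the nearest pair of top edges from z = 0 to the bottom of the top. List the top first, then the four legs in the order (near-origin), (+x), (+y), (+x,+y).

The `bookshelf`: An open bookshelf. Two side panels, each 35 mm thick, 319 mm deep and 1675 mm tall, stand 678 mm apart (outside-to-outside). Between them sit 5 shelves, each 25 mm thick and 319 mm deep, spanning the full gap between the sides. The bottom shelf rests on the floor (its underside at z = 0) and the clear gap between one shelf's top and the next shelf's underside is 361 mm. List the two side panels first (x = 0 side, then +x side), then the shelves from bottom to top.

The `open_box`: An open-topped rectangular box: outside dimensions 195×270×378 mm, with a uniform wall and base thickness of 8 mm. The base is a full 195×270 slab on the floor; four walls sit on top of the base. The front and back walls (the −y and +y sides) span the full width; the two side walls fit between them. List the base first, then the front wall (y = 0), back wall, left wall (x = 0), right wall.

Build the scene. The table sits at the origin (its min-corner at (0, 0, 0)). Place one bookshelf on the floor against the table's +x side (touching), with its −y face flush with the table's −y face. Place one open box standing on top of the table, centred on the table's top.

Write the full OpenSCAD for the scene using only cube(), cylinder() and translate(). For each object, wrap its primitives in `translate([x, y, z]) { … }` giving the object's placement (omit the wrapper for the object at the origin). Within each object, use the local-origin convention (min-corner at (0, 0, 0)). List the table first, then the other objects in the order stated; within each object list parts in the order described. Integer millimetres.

translate([0, 0, 747]) cube([1101, 882, 29]);
translate([76, 76, 0]) cylinder(h = 747, r = 24);
translate([1025, 76, 0]) cylinder(h = 747, r = 24);
translate([76, 806, 0]) cylinder(h = 747, r = 24);
translate([1025, 806, 0]) cylinder(h = 747, r = 24);
translate([1101, 0, 0]) {
  cube([35, 319, 1675]);
  translate([643, 0, 0]) cube([35, 319, 1675]);
  translate([35, 0, 0]) cube([608, 319, 25]);
  translate([35, 0, 386]) cube([608, 319, 25]);
  translate([35, 0, 772]) cube([608, 319, 25]);
  translate([35, 0, 1158]) cube([608, 319, 25]);
  translate([35, 0, 1544]) cube([608, 319, 25]);
}
translate([453, 306, 776]) {
  cube([195, 270, 8]);
  translate([0, 0, 8]) cube([195, 8, 370]);
  translate([0, 262, 8]) cube([195, 8, 370]);
  translate([0, 8, 8]) cube([8, 254, 370]);
  translate([187, 8, 8]) cube([8, 254, 370]);
}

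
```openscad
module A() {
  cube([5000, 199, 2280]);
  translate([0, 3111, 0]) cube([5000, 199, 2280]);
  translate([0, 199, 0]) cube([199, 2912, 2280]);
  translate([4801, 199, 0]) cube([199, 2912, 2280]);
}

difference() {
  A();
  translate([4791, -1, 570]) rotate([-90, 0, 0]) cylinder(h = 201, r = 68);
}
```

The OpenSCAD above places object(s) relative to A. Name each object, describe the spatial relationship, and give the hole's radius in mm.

A is a house frame. The house frame has a circular hole through its front wall. The hole's radius is 68 mm.

The subtracted cylinder has r = 68 mm.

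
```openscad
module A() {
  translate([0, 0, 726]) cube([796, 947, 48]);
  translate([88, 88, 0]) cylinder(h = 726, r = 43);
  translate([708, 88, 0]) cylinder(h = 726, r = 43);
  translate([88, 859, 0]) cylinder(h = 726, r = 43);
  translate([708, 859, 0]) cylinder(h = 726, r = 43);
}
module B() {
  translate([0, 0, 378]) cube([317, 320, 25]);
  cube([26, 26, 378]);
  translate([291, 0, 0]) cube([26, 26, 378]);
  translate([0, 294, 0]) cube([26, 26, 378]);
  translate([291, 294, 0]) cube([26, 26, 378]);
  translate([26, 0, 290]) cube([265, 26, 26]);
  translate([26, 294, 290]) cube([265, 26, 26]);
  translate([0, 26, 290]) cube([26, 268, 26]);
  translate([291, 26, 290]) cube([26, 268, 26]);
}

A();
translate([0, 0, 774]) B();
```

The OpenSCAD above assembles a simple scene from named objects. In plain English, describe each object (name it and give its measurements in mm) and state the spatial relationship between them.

A is a table: top 796 mm (x) × 947 mm (y), 48 mm thick, upper face at z = 774 mm, on four round legs of 86 mm diameter, each leg's bounding box inset 45 mm from the nearest pair of top edges, running from z = 0 to the bottom of the top.

B is a simple wooden stool: a rectangular seat 317 mm (x) by 320 mm (y), 25 mm thick, top face at z = 403 mm, on four square legs, each 26×26 mm in cross-section. The legs rest on z = 0, each flush with a corner of the seat. Four stretchers, 26 mm wide and 26 mm tall, connect adjacent legs with their undersides at z = 290 mm, each running between the inner faces of the legs it joins and aligned with the legs' outer faces on the other axis.

The stool is on top of the table.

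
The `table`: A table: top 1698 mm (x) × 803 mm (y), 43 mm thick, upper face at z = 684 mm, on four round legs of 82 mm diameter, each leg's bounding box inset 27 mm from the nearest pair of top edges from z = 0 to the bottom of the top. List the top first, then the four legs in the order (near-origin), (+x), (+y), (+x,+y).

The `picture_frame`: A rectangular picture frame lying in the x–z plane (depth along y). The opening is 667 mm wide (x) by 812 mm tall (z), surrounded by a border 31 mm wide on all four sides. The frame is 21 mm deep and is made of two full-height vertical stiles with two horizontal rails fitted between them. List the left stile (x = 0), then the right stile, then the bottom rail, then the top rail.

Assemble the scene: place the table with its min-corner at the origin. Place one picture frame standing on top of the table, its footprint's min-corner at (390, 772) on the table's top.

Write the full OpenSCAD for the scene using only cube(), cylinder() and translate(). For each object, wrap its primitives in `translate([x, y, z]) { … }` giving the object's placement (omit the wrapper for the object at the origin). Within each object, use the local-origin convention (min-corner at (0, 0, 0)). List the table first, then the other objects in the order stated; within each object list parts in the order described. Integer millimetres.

translate([0, 0, 641]) cube([1698, 803, 43]);
translate([68, 68, 0]) cylinder(h = 641, r = 41);
translate([1630, 68, 0]) cylinder(h = 641, r = 41);
translate([68, 735, 0]) cylinder(h = 641, r = 41);
translate([1630, 735, 0]) cylinder(h = 641, r = 41);
translate([390, 772, 684]) {
  cube([31, 21, 874]);
  translate([698, 0, 0]) cube([31, 21, 874]);
  translate([31, 0, 0]) cube([667, 21, 31]);
  translate([31, 0, 843]) cube([667, 21, 31]);
}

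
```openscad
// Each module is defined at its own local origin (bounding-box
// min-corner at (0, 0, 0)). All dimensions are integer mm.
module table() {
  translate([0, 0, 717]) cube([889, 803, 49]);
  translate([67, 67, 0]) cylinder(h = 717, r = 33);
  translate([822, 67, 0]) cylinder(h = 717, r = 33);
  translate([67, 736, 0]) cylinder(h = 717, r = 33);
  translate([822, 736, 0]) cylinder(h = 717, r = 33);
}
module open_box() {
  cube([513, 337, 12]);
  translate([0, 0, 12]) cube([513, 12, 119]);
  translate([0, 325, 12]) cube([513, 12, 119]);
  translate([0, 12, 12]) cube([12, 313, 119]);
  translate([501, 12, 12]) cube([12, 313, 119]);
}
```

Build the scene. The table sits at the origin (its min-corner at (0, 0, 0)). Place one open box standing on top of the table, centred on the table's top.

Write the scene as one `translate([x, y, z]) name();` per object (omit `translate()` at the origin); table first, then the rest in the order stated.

table();
translate([188, 233, 766]) open_box();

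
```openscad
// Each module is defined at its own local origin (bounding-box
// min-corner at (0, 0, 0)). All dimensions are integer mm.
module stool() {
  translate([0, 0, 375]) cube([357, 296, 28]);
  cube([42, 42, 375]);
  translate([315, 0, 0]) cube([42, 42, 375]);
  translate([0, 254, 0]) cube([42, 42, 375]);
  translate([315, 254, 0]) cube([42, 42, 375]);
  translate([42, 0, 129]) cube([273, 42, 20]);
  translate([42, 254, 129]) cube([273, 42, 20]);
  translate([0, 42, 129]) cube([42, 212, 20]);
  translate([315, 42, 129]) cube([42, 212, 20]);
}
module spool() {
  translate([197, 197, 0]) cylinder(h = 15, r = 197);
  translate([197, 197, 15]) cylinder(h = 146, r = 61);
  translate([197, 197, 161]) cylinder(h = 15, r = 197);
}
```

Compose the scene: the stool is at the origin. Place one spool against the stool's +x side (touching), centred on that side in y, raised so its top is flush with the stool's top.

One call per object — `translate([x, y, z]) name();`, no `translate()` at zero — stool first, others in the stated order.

stool();
translate([357, -49, 227]) spool();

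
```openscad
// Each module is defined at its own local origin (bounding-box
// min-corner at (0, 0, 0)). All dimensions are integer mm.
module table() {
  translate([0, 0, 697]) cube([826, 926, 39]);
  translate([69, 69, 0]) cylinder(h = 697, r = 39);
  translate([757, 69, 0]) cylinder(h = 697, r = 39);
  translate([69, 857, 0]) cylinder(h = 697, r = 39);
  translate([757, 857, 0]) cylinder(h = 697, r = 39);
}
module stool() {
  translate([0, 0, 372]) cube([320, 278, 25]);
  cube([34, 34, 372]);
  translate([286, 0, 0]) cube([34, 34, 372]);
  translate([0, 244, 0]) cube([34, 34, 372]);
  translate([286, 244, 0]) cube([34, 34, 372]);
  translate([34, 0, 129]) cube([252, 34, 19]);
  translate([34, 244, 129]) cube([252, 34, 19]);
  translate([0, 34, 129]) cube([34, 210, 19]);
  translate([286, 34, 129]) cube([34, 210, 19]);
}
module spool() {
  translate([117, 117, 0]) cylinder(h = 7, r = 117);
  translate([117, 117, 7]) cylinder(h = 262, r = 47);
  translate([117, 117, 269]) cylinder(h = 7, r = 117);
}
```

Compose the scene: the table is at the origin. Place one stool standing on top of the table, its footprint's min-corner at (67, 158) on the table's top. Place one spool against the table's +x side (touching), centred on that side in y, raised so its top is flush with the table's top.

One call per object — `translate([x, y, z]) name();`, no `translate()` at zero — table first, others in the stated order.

table();
translate([67, 158, 736]) stool();
translate([826, 346, 460]) spool();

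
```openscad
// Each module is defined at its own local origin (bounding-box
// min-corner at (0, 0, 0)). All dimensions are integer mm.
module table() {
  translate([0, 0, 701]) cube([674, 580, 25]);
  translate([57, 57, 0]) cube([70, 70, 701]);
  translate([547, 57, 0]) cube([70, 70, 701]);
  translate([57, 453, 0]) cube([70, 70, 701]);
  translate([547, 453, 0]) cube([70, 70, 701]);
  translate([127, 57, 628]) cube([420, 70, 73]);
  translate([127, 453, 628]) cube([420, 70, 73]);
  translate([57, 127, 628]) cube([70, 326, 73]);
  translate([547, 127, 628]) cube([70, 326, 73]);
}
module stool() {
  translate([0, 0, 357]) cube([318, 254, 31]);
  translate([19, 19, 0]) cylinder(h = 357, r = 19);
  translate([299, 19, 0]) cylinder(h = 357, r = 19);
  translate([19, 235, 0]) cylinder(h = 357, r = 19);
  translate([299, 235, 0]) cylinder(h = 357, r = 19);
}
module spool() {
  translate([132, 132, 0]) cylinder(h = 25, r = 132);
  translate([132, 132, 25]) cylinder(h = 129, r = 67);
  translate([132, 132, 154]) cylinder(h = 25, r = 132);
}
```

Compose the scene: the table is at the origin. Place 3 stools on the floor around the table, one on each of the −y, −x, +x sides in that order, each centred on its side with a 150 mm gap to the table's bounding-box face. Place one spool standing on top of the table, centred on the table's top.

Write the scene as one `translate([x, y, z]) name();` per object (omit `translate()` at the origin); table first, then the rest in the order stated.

table();
translate([178, -404, 0]) stool();
translate([-468, 163, 0]) stool();
translate([824, 163, 0]) stool();
translate([205, 158, 726]) spool();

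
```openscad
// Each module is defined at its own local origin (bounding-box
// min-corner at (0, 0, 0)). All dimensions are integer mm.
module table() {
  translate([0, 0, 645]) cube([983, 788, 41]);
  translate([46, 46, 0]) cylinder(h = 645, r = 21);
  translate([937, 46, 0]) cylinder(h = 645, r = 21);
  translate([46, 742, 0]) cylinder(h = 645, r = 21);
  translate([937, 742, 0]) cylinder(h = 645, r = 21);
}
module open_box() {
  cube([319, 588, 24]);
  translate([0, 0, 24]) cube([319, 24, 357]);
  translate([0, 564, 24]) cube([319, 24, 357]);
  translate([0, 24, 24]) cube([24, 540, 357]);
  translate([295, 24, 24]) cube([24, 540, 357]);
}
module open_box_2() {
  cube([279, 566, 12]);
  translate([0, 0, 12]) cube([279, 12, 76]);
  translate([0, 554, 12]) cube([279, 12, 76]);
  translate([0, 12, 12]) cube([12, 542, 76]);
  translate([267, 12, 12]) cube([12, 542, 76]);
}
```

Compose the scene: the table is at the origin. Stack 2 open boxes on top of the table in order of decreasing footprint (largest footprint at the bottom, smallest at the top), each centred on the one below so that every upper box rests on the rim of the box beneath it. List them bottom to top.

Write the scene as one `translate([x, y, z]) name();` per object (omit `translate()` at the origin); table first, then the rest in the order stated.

table();
translate([332, 100, 686]) open_box();
translate([352, 111, 1067]) open_box_2();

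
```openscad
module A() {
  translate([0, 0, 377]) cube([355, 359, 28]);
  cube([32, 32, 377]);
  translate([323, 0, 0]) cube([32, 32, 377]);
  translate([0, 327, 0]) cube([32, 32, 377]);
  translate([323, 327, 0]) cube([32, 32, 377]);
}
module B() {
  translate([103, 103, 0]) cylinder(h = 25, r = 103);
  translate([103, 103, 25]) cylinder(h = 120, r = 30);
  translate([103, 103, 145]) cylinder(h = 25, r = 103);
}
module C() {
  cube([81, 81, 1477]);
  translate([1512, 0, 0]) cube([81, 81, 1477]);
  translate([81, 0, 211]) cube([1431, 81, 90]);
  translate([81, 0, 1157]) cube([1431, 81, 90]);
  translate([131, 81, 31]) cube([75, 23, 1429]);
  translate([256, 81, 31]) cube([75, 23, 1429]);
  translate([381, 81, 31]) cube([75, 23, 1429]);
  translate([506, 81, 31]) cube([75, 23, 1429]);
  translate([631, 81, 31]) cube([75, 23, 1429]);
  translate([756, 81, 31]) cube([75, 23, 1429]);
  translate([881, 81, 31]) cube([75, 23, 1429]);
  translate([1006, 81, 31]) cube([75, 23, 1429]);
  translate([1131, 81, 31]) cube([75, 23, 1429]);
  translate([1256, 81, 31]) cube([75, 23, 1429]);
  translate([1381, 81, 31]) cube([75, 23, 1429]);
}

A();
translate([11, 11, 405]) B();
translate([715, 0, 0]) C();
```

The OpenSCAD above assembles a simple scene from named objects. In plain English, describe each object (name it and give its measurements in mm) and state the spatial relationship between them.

A is a four-legged stool. The seat is a 355×359×28 mm slab whose top surface is at z = 405 mm; four square legs, each 32×32 mm in cross-section, run from the floor (z = 0) to the underside of the seat, each flush with a corner of the seat.

B is a spool: two coaxial disc flanges of radius 103 mm and thickness 25 mm, joined by a core cylinder of radius 30 mm and height 120 mm. The lower flange rests on z = 0 and the three cylinders share a vertical axis.

C is a fence section. Two 81×81 mm posts, 1477 mm tall, stand on the floor with a clear span of 1431 mm between their inner faces. Two horizontal rails of 81×90 mm section span the gap between the posts with their undersides at z = 211 mm and z = 1157 mm, flush with the posts' −y face. 11 pickets, each 75 mm wide, 23 mm thick and 1429 mm tall, are fixed to the +y face of the rails with their bottoms at z = 31 mm, evenly spaced across the span with equal gaps (rounded down to the nearest mm) at the −x end and between each pair — any rounding remainder accumulates at the +x end.

The spool is on top of the stool. The fence section is on the floor beside the stool on its +x side.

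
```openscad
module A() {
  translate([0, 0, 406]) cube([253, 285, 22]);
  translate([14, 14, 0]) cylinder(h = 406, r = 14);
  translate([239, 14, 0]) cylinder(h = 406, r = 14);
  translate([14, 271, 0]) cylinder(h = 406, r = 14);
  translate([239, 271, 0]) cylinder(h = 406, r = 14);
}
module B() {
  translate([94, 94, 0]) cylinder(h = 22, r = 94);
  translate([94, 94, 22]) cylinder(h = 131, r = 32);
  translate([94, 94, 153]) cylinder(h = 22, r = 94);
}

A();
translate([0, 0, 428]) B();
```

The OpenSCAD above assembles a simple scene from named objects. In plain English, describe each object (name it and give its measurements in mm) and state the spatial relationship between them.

A is a simple wooden stool: a rectangular seat 253 mm (x) by 285 mm (y), 22 mm thick, top face at z = 428 mm, on four round legs, each 28 mm in diameter. The legs rest on z = 0, each leg's axis is inset half a diameter from the nearest pair of seat edges (so the leg's bounding box is flush with the corner).

B is a spool: two coaxial disc flanges of radius 94 mm and thickness 22 mm, joined by a core cylinder of radius 32 mm and height 131 mm. The lower flange rests on z = 0 and the three cylinders share a vertical axis.

The spool is on top of the stool.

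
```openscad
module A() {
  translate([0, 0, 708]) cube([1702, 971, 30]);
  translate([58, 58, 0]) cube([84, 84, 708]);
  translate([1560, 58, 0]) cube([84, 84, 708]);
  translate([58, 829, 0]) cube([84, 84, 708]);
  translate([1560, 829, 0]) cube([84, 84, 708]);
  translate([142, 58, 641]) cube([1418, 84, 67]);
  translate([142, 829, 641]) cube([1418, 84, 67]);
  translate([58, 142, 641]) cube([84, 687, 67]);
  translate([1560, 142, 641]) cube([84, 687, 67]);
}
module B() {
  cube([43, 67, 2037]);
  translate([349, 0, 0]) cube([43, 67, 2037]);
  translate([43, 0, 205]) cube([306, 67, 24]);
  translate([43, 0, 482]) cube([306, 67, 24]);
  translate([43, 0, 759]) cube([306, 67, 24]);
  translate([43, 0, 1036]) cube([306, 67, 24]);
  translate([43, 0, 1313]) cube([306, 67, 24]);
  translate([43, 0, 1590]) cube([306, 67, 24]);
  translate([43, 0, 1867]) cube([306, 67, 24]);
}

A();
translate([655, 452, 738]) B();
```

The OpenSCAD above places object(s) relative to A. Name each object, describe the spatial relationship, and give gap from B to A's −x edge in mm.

The ladder's min-x is at 655; the table's min-x is 0; gap = 655 mm.

A is a table. B is a ladder. The ladder is on top of the table, centred. The gap from the ladder to the table's −x edge is 655 mm.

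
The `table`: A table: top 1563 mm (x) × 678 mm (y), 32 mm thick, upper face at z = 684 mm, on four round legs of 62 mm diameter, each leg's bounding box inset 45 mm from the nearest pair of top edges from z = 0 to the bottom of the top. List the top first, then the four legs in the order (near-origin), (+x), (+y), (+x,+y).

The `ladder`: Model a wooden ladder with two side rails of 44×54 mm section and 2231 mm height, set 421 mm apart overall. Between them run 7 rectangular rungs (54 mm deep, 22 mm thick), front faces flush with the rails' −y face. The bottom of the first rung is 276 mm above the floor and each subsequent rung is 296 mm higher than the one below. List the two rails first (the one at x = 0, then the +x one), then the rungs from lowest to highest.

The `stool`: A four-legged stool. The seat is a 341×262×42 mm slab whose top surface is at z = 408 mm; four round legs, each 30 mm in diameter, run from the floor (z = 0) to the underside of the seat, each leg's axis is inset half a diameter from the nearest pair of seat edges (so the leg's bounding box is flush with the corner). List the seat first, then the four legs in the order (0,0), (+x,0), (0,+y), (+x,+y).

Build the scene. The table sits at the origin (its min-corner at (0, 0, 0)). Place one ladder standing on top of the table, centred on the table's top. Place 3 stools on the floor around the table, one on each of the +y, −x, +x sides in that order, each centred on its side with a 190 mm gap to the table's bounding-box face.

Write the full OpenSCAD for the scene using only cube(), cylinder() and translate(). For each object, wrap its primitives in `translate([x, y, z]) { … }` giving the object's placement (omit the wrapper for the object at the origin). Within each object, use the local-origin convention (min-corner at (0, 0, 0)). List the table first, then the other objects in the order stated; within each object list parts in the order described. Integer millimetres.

translate([0, 0, 652]) cube([1563, 678, 32]);
translate([76, 76, 0]) cylinder(h = 652, r = 31);
translate([1487, 76, 0]) cylinder(h = 652, r = 31);
translate([76, 602, 0]) cylinder(h = 652, r = 31);
translate([1487, 602, 0]) cylinder(h = 652, r = 31);
translate([571, 312, 684]) {
  cube([44, 54, 2231]);
  translate([377, 0, 0]) cube([44, 54, 2231]);
  translate([44, 0, 276]) cube([333, 54, 22]);
  translate([44, 0, 572]) cube([333, 54, 22]);
  translate([44, 0, 868]) cube([333, 54, 22]);
  translate([44, 0, 1164]) cube([333, 54, 22]);
  translate([44, 0, 1460]) cube([333, 54, 22]);
  translate([44, 0, 1756]) cube([333, 54, 22]);
  translate([44, 0, 2052]) cube([333, 54, 22]);
}
translate([611, 868, 0]) {
  translate([0, 0, 366]) cube([341, 262, 42]);
  translate([15, 15, 0]) cylinder(h = 366, r = 15);
  translate([326, 15, 0]) cylinder(h = 366, r = 15);
  translate([15, 247, 0]) cylinder(h = 366, r = 15);
  translate([326, 247, 0]) cylinder(h = 366, r = 15);
}
translate([-531, 208, 0]) {
  translate([0, 0, 366]) cube([341, 262, 42]);
  translate([15, 15, 0]) cylinder(h = 366, r = 15);
  translate([326, 15, 0]) cylinder(h = 366, r = 15);
  translate([15, 247, 0]) cylinder(h = 366, r = 15);
  translate([326, 247, 0]) cylinder(h = 366, r = 15);
}
translate([1753, 208, 0]) {
  translate([0, 0, 366]) cube([341, 262, 42]);
  translate([15, 15, 0]) cylinder(h = 366, r = 15);
  translate([326, 15, 0]) cylinder(h = 366, r = 15);
  translate([15, 247, 0]) cylinder(h = 366, r = 15);
  translate([326, 247, 0]) cylinder(h = 366, r = 15);
}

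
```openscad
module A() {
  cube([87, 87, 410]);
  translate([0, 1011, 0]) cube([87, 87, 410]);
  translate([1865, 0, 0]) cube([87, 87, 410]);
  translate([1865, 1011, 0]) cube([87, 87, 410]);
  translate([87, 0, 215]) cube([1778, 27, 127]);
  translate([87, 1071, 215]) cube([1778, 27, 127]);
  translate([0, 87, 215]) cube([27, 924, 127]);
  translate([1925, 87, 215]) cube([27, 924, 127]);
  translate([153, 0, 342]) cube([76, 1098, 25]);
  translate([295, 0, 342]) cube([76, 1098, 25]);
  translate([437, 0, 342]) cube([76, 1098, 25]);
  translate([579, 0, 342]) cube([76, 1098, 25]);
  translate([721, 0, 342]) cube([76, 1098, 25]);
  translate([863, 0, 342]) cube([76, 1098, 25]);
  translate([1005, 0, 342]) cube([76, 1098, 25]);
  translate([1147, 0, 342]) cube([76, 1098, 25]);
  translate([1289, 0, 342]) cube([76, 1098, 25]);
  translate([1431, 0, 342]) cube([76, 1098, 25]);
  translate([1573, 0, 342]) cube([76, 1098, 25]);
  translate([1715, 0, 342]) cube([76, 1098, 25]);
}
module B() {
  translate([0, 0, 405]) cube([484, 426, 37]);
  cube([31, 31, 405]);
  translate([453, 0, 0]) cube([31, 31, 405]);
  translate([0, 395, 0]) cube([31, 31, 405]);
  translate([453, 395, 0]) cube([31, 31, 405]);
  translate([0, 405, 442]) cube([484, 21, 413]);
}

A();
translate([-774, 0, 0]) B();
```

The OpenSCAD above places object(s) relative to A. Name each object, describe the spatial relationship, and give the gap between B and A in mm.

A is a bed frame. B is a chair. The chair is on the floor beside the bed frame on its −x side. The gap between the chair and the bed frame is 290 mm.

The chair's nearest face is 290 mm from the bed frame's −x face.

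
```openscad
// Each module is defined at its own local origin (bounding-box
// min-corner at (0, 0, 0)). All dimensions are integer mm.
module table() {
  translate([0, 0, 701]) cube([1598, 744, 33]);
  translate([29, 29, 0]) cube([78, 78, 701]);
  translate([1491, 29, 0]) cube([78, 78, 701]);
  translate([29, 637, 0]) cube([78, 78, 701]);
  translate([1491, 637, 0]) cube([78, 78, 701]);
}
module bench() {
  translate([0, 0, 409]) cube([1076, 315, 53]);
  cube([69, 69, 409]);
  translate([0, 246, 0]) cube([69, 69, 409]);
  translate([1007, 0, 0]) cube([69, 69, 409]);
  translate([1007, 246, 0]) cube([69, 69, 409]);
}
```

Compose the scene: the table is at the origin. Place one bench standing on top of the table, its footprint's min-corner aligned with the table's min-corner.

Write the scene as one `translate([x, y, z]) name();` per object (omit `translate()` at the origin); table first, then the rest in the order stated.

table();
translate([0, 0, 734]) bench();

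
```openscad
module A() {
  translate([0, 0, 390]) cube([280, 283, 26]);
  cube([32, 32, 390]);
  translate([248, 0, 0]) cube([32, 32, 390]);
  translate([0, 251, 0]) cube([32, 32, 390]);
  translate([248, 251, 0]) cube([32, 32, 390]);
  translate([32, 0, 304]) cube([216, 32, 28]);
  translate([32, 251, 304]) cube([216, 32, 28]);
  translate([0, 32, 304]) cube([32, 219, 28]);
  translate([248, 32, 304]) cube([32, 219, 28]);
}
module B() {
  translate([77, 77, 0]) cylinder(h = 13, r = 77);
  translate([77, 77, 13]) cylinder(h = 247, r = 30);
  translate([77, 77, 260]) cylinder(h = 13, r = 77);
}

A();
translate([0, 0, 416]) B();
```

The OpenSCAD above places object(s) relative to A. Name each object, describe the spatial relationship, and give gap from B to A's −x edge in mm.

The spool's min-x is at 0; the stool's min-x is 0; gap = 0 mm.

A is a stool. B is a spool. The spool is on top of the stool. The gap from the spool to the stool's −x edge is 0 mm.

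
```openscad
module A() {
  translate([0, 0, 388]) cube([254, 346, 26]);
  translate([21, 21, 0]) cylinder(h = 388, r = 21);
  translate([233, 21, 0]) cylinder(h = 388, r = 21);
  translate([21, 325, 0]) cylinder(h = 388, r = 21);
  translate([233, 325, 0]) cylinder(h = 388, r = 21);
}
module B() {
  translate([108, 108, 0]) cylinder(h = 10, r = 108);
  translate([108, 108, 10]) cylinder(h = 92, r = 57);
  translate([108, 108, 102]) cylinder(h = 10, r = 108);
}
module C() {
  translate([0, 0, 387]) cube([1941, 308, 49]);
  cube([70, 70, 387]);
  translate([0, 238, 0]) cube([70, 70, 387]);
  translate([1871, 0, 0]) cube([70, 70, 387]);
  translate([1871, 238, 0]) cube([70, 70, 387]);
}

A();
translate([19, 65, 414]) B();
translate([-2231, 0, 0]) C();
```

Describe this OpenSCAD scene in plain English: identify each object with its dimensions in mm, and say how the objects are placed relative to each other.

A is a four-legged stool. The seat is 254×346 mm, 26 mm thick, top at z = 414 mm. It stands on four round legs, each 42 mm in diameter, from z = 0 to the seat underside, each leg's axis is inset half a diameter from the nearest pair of seat edges (so the leg's bounding box is flush with the corner).

B is a spool: two coaxial disc flanges of radius 108 mm and thickness 10 mm, joined by a core cylinder of radius 57 mm and height 92 mm. The lower flange rests on z = 0 and the three cylinders share a vertical axis.

C is a bench: a 1941×308 mm seat slab, 49 mm thick, top at z = 436 mm, on four 70×70 mm square legs flush with the seat corners and standing on z = 0.

The spool is on top of the stool, centred. The bench is on the floor beside the stool on its −x side.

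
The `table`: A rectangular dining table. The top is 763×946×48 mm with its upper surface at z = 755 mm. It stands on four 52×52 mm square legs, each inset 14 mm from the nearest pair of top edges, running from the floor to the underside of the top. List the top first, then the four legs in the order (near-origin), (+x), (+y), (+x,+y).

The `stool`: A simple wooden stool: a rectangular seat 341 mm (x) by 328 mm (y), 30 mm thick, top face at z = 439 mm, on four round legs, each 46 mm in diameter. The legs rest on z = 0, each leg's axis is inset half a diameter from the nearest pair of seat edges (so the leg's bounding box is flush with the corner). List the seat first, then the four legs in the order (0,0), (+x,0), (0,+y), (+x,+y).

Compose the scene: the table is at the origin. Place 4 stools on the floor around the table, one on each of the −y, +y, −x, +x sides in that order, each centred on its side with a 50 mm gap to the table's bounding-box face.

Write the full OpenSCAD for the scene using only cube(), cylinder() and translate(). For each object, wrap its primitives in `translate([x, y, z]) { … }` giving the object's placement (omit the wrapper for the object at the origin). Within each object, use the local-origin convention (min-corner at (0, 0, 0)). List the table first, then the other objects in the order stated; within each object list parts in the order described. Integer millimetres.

translate([0, 0, 707]) cube([763, 946, 48]);
translate([14, 14, 0]) cube([52, 52, 707]);
translate([697, 14, 0]) cube([52, 52, 707]);
translate([14, 880, 0]) cube([52, 52, 707]);
translate([697, 880, 0]) cube([52, 52, 707]);
translate([211, -378, 0]) {
  translate([0, 0, 409]) cube([341, 328, 30]);
  translate([23, 23, 0]) cylinder(h = 409, r = 23);
  translate([318, 23, 0]) cylinder(h = 409, r = 23);
  translate([23, 305, 0]) cylinder(h = 409, r = 23);
  translate([318, 305, 0]) cylinder(h = 409, r = 23);
}
translate([211, 996, 0]) {
  translate([0, 0, 409]) cube([341, 328, 30]);
  translate([23, 23, 0]) cylinder(h = 409, r = 23);
  translate([318, 23, 0]) cylinder(h = 409, r = 23);
  translate([23, 305, 0]) cylinder(h = 409, r = 23);
  translate([318, 305, 0]) cylinder(h = 409, r = 23);
}
translate([-391, 309, 0]) {
  translate([0, 0, 409]) cube([341, 328, 30]);
  translate([23, 23, 0]) cylinder(h = 409, r = 23);
  translate([318, 23, 0]) cylinder(h = 409, r = 23);
  translate([23, 305, 0]) cylinder(h = 409, r = 23);
  translate([318, 305, 0]) cylinder(h = 409, r = 23);
}
translate([813, 309, 0]) {
  translate([0, 0, 409]) cube([341, 328, 30]);
  translate([23, 23, 0]) cylinder(h = 409, r = 23);
  translate([318, 23, 0]) cylinder(h = 409, r = 23);
  translate([23, 305, 0]) cylinder(h = 409, r = 23);
  translate([318, 305, 0]) cylinder(h = 409, r = 23);
}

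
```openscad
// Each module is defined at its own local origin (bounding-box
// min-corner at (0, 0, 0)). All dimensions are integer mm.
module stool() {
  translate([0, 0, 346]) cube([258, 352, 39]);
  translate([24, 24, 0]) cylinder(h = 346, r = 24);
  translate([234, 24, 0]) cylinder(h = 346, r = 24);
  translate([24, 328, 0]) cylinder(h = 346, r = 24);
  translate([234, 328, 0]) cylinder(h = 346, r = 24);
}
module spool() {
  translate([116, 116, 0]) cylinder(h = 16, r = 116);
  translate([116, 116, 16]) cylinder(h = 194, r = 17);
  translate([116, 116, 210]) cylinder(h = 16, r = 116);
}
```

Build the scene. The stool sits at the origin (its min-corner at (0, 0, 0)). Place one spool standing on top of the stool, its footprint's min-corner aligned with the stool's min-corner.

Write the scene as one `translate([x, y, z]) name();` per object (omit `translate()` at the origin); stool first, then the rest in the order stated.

stool();
translate([0, 0, 385]) spool();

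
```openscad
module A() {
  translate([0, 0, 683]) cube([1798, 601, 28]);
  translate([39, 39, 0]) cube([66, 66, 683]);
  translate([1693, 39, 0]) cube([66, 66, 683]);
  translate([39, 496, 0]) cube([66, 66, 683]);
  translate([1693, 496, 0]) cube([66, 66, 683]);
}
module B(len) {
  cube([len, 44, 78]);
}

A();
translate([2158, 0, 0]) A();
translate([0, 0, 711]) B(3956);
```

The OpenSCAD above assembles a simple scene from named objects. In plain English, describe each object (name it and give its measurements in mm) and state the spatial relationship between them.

A is a rectangular dining table. The top is 1798×601×28 mm with its upper surface at z = 711 mm. It stands on four 66×66 mm square legs, each inset 39 mm from the nearest pair of top edges, running from the floor to the underside of the top.

B is a rectangular beam 3956 mm long (x), 44 mm deep (y), 78 mm thick (z).

The beam spans the tops of two tables placed 360 mm apart, resting at z = 711 mm.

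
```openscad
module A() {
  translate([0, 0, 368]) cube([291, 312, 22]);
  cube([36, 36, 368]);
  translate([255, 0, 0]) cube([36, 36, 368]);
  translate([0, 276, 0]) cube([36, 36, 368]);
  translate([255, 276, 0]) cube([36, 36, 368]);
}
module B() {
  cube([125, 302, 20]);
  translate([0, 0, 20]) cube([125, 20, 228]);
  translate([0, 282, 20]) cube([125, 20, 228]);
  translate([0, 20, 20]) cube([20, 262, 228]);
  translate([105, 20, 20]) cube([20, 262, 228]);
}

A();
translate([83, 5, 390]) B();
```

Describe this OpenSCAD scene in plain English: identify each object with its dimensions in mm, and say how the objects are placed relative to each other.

A is a four-legged stool. The seat is a 291×312×22 mm slab whose top surface is at z = 390 mm; four square legs, each 36×36 mm in cross-section, run from the floor (z = 0) to the underside of the seat, each flush with a corner of the seat.

B is an open storage box with external size 125×302×248 mm and wall thickness 20 mm (the base is also 20 mm thick). The base covers the whole footprint; the four walls stand on the base, with the y-facing walls full-width and the x-facing walls fitting between their inner faces.

The open box is on top of the stool, centred.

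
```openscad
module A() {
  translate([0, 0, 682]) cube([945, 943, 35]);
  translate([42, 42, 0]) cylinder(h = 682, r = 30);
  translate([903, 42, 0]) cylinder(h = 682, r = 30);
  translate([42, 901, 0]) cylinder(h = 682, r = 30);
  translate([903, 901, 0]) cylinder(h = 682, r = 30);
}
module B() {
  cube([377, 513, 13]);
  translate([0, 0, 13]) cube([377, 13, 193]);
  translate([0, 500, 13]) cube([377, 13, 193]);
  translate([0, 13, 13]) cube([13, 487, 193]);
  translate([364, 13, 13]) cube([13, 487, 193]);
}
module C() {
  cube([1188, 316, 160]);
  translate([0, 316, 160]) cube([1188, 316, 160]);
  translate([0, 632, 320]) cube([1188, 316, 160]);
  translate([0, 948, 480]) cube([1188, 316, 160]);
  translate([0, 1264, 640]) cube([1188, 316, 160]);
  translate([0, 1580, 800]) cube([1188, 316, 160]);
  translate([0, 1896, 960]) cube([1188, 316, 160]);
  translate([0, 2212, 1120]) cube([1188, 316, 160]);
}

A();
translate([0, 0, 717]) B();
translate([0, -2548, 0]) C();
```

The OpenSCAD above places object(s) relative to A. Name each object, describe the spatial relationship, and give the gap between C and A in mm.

The staircase's nearest face is 20 mm from the table's −y face.

A is a table. B is an open box. C is a staircase. The open box is on top of the table. The staircase is on the floor beside the table on its −y side. The gap between the staircase and the table is 20 mm.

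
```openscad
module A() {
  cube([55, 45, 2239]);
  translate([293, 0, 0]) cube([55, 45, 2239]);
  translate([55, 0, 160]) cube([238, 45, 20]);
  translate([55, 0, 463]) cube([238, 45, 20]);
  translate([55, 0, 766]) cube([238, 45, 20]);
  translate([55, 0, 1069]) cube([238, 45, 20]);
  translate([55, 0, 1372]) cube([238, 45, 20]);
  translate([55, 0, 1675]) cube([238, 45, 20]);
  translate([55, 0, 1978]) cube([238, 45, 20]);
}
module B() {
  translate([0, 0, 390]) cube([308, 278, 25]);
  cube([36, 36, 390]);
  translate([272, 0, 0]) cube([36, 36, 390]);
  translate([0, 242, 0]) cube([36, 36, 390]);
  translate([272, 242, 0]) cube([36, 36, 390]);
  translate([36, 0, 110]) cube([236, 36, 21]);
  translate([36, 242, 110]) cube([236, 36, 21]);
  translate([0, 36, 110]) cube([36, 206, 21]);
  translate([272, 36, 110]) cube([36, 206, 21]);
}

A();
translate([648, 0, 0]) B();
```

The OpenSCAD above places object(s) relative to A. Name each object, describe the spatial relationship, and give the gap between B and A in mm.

The stool's nearest face is 300 mm from the ladder's +x face.

A is a ladder. B is a stool. The stool is on the floor beside the ladder on its +x side. The gap between the stool and the ladder is 300 mm.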